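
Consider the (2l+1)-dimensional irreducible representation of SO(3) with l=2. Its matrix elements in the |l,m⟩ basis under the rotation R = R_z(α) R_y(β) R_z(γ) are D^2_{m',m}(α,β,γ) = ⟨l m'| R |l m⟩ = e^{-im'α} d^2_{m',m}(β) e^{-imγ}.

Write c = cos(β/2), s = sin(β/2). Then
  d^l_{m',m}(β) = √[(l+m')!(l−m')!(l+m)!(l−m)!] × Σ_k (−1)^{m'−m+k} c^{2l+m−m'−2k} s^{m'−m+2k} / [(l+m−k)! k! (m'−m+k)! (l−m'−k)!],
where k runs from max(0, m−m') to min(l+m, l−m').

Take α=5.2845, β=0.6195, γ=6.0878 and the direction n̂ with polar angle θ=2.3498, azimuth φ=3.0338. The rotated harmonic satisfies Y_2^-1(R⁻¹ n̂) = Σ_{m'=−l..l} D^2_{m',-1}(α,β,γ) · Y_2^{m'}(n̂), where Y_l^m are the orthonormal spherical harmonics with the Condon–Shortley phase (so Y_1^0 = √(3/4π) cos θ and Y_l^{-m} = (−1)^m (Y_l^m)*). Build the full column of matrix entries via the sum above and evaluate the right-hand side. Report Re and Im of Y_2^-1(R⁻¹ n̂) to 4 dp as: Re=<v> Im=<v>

Need the full column D^2_{m',-1} for m'=−2..2 at α=5.2845, β=0.6195, γ=6.0878.
cos(β/2)=0.952410, sin(β/2)=0.304821
d^2_{-2,-1}: single k=1 term ⇒ +0.526679;  D = -0.306858-0.428052i
d^2_{-1,-1}: k∈[0..1] ⇒ +0.822802 -0.252847 = +0.569955;  D = +0.209674-0.529987i
d^2_{0,-1}: k∈[0..1] ⇒ -0.645047 +0.066074 = -0.578973;  D = -0.567957+0.112404i
d^2_{1,-1}: k∈[0..1] ⇒ +0.252847 -0.008633 = +0.244213;  D = +0.169566+0.175749i
d^2_{2,-1}: single k=0 term ⇒ -0.053949;  D = +0.012362-0.052514i
Y_2^{m'}(θ=2.3498,φ=3.0338) and Σ D·Y over m':
  (-0.3069-0.4281i)·(+0.1911+0.0418i)  (+0.2097-0.5300i)·(+0.3840+0.0416i)  (-0.5680+0.1124i)·(+0.1516+0.0000i)  (+0.1696+0.1757i)·(-0.3840+0.0416i)  (+0.0124-0.0525i)·(+0.1911-0.0418i)
Y_2^-1(R⁻¹ n̂) = -0.096565-0.343382i

Re=-0.0966 Im=-0.3434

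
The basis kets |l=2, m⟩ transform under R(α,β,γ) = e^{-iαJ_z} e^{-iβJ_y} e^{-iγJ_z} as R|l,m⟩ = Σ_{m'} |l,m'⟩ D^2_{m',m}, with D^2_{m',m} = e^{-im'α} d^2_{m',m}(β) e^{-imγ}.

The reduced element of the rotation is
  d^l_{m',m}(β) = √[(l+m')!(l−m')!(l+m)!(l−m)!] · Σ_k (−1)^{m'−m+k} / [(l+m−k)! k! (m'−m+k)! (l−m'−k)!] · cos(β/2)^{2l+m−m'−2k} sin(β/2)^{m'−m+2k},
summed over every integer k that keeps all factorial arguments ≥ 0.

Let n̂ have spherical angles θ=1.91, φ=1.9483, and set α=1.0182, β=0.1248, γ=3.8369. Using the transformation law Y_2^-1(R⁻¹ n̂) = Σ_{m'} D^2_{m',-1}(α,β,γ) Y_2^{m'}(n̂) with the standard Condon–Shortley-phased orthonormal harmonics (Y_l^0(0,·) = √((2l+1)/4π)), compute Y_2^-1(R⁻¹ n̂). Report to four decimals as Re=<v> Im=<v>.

Re=0.1899 Im=-0.0393

Need the full column D^2_{m',-1} for m'=−2..2 at α=1.0182, β=0.1248, γ=3.8369.
cos(β/2)=0.998054, sin(β/2)=0.062360
d^2_{-2,-1}: single k=1 term ⇒ +0.123992;  D = +0.113722-0.049411i
d^2_{-1,-1}: k∈[0..1] ⇒ +0.992238 -0.011621 = +0.980617;  D = +0.139470-0.970648i
d^2_{0,-1}: k∈[0..1] ⇒ -0.151859 +0.000593 = -0.151266;  D = +0.116151+0.096904i
d^2_{1,-1}: k∈[0..1] ⇒ +0.011621 -0.000015 = +0.011606;  D = -0.011006+0.003683i
d^2_{2,-1}: single k=0 term ⇒ -0.000484;  D = +0.000110-0.000471i
Y_2^{m'}(θ=1.91,φ=1.9483) and Σ D·Y over m':
  (+0.1137-0.0494i)·(-0.2502+0.2354i)  (+0.1395-0.9706i)·(+0.0894+0.2253i)  (+0.1162+0.0969i)·(-0.2106+0.0000i)  (-0.0110+0.0037i)·(-0.0894+0.2253i)  (+0.0001-0.0005i)·(-0.2502-0.2354i)
Y_2^-1(R⁻¹ n̂) = +0.189919-0.039298i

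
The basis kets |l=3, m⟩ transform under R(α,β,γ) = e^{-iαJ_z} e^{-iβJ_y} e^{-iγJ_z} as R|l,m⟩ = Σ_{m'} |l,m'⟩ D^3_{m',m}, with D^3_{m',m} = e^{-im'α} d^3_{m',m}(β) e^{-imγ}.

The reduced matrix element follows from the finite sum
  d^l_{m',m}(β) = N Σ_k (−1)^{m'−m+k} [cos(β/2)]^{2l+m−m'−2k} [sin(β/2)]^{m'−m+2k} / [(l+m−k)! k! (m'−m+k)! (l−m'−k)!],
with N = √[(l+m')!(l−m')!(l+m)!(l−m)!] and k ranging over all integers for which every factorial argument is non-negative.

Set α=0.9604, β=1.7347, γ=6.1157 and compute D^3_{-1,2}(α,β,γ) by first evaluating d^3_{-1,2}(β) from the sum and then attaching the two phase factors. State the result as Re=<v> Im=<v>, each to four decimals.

Split into d^3_{-1,2}(β=1.7347) × two z-phases.
c=cos(1.734700/2)=0.646850, s=sin(1.734700/2)=0.762617; N=√[2·24·120·1]=75.894664
k: max(0,(2)−(-1))=3 … min(3+(2),3−(-1))=4
  k=3: (−1)^0·75.8947/(12)·0.6468^3·0.7626^3 = +0.759207
  k=4: (−1)^1·75.8947/(24)·0.6468^1·0.7626^5 = -0.527639
d^3_{-1,2}(1.7347) = +0.759207 -0.527639 = +0.231568
Attach z-rotation phases: D = e^{-i(-1)(0.9604)}·(+0.231568)·e^{-i(2)(6.1157)} = +0.062976+0.222840i

Re=0.0630 Im=0.2228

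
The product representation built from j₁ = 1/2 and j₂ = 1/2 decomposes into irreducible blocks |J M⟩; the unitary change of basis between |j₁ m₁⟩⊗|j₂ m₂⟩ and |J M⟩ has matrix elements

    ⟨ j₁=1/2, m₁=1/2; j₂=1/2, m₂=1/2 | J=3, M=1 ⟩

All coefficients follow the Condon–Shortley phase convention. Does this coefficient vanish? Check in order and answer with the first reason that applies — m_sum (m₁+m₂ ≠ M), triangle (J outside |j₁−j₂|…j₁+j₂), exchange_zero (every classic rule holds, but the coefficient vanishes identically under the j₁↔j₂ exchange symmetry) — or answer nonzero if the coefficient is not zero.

triangle

m-sum: m₁+m₂ = 1/2+1/2 = 1, M = 1  ✓
triangle: need |j₁−j₂| ≤ J ≤ j₁+j₂, i.e. J ∈ [0, 1]; J = 3 is outside ✗ ⇒ coefficient is 0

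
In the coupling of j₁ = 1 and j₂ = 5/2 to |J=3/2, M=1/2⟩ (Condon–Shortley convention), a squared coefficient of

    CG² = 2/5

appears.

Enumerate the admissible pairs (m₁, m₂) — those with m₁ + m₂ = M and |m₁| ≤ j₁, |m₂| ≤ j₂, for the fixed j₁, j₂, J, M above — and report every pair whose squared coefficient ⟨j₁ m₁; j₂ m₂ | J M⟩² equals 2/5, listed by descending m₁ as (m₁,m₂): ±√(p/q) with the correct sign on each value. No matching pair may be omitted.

Admissible pairs with m₁+m₂ = M = 1/2: (-1,3/2), (0,1/2), (1,-1/2)
  (m₁,m₂)=(1,-1/2): CG² = 1/5, CG = +√(1/5)
  (m₁,m₂)=(0,1/2): CG² = 2/5, CG = −√(2/5)   ← matches the target
  (m₁,m₂)=(-1,3/2): CG² = 2/5, CG = +√(2/5)   ← matches the target
Pairs with CG² = 2/5: (0,1/2): −√(2/5); (-1,3/2): +√(2/5)

(0,1/2): −√(2/5); (-1,3/2): +√(2/5)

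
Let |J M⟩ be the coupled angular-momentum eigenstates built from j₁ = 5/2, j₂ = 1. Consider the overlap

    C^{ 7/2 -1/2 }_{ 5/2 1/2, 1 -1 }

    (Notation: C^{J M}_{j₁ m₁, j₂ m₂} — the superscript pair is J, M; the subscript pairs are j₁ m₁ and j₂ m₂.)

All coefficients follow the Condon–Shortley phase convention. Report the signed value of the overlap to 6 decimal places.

j₁+j₂−J=0  J+j₁−j₂=5  J−j₁+j₂=2  j₁+j₂+J+1=8
(j₁±m₁, j₂±m₂, J±M) = (3,2,0,2,3,4)
P² = 1152/7
sum k=0..0:
  [0] +1/24 = 1/24
S = 1/24
C² = P²·S² = 2/7 ; C = +0.534522

+0.534522  (= +√(2/7))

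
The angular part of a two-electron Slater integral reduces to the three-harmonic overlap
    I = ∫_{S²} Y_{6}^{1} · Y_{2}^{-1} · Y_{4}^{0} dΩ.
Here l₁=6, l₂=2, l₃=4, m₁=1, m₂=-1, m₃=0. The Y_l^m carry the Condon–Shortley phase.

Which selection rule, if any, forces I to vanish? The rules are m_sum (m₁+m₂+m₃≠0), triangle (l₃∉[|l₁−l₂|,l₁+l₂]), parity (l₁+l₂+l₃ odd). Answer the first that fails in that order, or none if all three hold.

m₁+m₂+m₃ = 1 − 1 + 0 = 0  ✓
triangle: |6−2|=4 ≤ l₃=4 ≤ 6+2=8  ✓
parity: l₁+l₂+l₃ = 12 is even  ✓

none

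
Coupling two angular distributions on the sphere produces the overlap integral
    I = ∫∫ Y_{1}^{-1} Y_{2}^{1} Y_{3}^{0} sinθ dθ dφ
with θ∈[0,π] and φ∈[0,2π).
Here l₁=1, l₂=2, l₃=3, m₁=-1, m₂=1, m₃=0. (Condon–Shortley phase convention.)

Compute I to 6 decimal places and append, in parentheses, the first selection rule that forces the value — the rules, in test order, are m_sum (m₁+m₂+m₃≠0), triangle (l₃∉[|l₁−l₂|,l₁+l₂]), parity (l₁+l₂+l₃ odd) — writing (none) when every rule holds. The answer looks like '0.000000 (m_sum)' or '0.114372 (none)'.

Checks pass: Σm=0; 6 even; l₃=3∈[1,3].
(2·1+1)(2·2+1)(2·3+1) = 105
Δ: 0! 2! 4! / 7! → 1/105
sum: t=0:+1/4 = 1/4
3j²(1 2 3; 0 0 0) = Δ·Π!·Σ² = 3/35  (sign -1)
sum: t=0:+1/12 = 1/12
3j²(1 2 3; -1 1 0) = Δ·Π!·Σ² = 1/35  (sign -1)
combine: 4πI² = 105·3/35·1/35 = 9/35
take √, sign +1: I = 0.14304817
No selection rule forces the value: the integral is nonzero (none).

0.143048 (none)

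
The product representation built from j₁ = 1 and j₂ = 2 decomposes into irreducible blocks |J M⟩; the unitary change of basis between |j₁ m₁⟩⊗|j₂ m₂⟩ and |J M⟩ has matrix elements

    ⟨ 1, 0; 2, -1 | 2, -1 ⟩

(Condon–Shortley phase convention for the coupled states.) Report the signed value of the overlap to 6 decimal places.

+0.408248

√[5·1!1!3!/6! · 1!1!1!3!1!3!] = √(3/2)
  +(−1)^0/∏(0,1,1,1,0,2)! = 1/2  (running 1/2)
  +(−1)^1/∏(1,0,0,0,1,3)! = -1/6  (running 1/3)
⟨..|..⟩ = √(3/2)·(1/3) = +0.408248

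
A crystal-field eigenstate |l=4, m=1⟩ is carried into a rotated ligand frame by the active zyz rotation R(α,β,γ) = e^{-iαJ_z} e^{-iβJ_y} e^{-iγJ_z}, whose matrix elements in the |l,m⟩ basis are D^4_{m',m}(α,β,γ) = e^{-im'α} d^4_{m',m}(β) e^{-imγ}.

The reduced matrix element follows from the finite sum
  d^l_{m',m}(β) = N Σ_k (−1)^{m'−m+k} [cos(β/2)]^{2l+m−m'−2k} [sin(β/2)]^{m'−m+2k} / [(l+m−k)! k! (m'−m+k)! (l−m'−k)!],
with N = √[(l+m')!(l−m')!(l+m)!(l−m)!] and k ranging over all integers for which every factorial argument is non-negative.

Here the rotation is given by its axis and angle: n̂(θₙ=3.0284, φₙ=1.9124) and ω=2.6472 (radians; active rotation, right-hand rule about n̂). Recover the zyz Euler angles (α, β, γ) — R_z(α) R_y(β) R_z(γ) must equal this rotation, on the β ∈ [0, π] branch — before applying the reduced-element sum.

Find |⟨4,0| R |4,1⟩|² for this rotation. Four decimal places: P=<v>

P=0.1899

Axis–angle → zyz. n̂ = (sinθₙcosφₙ, sinθₙsinφₙ, cosθₙ) = (-0.037838, +0.106425, -0.993601), ω = 2.6472.
R = I cosω + sinω [n̂]ₓ + (1−cosω) n̂n̂ᵀ gives
  R = [-0.877565, +0.463889, +0.121189; -0.479032, -0.858961, -0.180871; +0.020193, -0.216779, +0.976012]
β = atan2(√(R₁₃²+R₂₃²), R₃₃) = 0.219476; α = atan2(R₂₃, R₁₃) mod 2π = 5.302716; γ = atan2(R₃₂, −R₃₁) mod 2π = 4.619509
Split into d^4_{0,1}(β=0.2195) × two z-phases.
With c≡cos(β/2)=0.993985 and s≡sin(β/2)=0.109518, N=[24·24·120·6]^{1/2}=643.987578
k: max(0,(1)−(0))=1 … min(4+(1),4−(0))=4
  k=1: (−1)^0·643.9876/(144)·0.9940^7·0.1095^1 = +0.469524
  k=2: (−1)^1·643.9876/(24)·0.9940^5·0.1095^3 = -0.034199
  k=3: (−1)^2·643.9876/(24)·0.9940^3·0.1095^5 = +0.000415
  k=4: (−1)^3·643.9876/(144)·0.9940^1·0.1095^7 = -0.000001
d^4_{0,1}(0.2195) = +0.469524 -0.034199 +0.000415 -0.000001 = +0.435739
|D^4_{0,1}|² = |d^4_{0,1}(β)|² = (+0.435739)² = 0.189868 (the z-rotation phases have unit modulus)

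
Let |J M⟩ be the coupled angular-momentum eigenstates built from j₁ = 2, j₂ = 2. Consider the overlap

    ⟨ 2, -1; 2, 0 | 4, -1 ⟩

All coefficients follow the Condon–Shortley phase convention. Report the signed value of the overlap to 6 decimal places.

√[9·0!4!4!/9! · 1!3!2!2!3!5!] = √(1728/7)
  +(−1)^0/∏(0,0,3,2,1,2)! = 1/24  (running 1/24)
⟨..|..⟩ = √(1728/7)·(1/24) = +0.654654

+0.654654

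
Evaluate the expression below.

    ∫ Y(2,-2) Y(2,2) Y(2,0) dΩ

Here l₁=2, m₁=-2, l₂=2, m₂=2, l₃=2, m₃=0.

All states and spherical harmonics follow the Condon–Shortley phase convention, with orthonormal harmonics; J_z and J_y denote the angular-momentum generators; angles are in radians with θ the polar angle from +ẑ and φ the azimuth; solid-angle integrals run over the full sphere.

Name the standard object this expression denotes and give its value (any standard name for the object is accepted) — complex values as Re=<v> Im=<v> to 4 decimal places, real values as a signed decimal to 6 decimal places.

Gaunt coefficient, -0.180224

This is a Gaunt coefficient — the integral of a triple product of spherical harmonics over the sphere.
Rules hold: Σm=0, L=6 even, 0≤2≤4.
N = 5·5·5 = 125
Δ = 2!·2!·2!/7! = 1/630
Racah Σ t=0..2: t=0:+1/8 t=1:−1/1 t=2:+1/8 = -3/4
⇒ 3j(2 2 2; 0 0 0)² = 2/35, sgn -1
Racah Σ t=2..2: t=2:+1/8 = 1/8
⇒ 3j(2 2 2; -2 2 0)² = 2/35, sgn +1
4πI² = N·(3j₀)²·(3jₘ)² = 20/49
I = -1·√(0.408163/4π) = -0.18022375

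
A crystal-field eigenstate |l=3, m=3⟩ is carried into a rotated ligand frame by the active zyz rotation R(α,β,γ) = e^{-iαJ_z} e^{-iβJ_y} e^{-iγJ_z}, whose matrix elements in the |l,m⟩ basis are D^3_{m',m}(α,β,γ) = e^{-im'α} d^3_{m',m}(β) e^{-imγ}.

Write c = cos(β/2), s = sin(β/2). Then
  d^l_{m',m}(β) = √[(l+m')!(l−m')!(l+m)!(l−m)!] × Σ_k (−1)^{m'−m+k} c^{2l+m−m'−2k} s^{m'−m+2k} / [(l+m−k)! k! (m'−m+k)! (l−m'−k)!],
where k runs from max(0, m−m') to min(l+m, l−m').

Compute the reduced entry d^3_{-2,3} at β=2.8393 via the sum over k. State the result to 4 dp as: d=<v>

d=0.3483

d^3_{-2,3}(β=2.8393) via the finite sum:
c=cos(2.839300/2)=0.150571, s=sin(2.839300/2)=0.988599; N=√[1·120·720·1]=293.938769
Admissible k: 5..5 (factorial args all ≥0)
  k=5: (−1)^0·293.9388/(120)·0.1506^1·0.9886^5 = +0.348273
d^3_{-2,3}(2.8393) = +0.348273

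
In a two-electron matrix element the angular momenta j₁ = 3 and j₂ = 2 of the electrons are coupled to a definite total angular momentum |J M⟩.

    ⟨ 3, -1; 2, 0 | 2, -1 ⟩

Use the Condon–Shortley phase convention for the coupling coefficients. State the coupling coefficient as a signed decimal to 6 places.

triangle: 3!*3!*1!/8! = 36/40320
(j±m)!: 2!*4!*2!*2!*1!*3! = 1152
prefactor² = (2J+1)*Δ*N² = 36/7
  k=1: −1/(1!*2!*3!*1!*0!*0!) = -1/12
  k=2: +1/(2!*1!*2!*0!*1!*1!) = 1/4
Σ = 1/6  ⇒  CG² = 36/7*(1/6)² = 1/7
CG = +√(1/7) = +0.377964

+0.377964  (= +√(1/7))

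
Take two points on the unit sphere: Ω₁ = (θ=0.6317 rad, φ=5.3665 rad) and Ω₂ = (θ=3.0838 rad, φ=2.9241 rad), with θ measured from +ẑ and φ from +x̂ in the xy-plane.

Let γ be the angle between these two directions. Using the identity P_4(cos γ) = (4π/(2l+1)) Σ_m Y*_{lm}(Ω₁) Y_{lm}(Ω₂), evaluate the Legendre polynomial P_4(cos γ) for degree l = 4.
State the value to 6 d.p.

Summing Y*_{l m}(θ₁,φ₁)·Y_{l m}(θ₂,φ₂) over m ∈ [−4, 4]; prefactor 4π/(2·4+1) = 1.396263:
  term(m=-4) = (-0.000000, -0.000000)   from Y*(Ω₁)=(-0.046561, 0.026978), Y(Ω₂)=(0.000003, 0.000004)
  term(m=-3) = (-0.000025, -0.000043)   from Y*(Ω₁)=(-0.192265, -0.079377), Y(Ω₂)=(0.000191, 0.000146)
  term(m=-2) = (0.000475, -0.002728)   from Y*(Ω₁)=(-0.107764, -0.400937), Y(Ω₂)=(0.006049, 0.002811)
  term(m=-1) = (0.029184, -0.024541)   from Y*(Ω₁)=(0.213866, -0.278939), Y(Ω₂)=(0.105928, 0.023409)
  term(m=+0) = (-0.148997, -0.000000)   from Y*(Ω₁)=(-0.179038, -0.000000), Y(Ω₂)=(0.832208, 0.000000)
  term(m=+1) = (0.029184, 0.024541)   from Y*(Ω₁)=(-0.213866, -0.278939), Y(Ω₂)=(-0.105928, 0.023409)
  term(m=+2) = (0.000475, 0.002728)   from Y*(Ω₁)=(-0.107764, 0.400937), Y(Ω₂)=(0.006049, -0.002811)
  term(m=+3) = (-0.000025, 0.000043)   from Y*(Ω₁)=(0.192265, -0.079377), Y(Ω₂)=(-0.000191, 0.000146)
  term(m=+4) = (-0.000000, 0.000000)   from Y*(Ω₁)=(-0.046561, -0.026978), Y(Ω₂)=(0.000003, -0.000004)
Σ over m = (-0.089730, -0.000000); ×(4π/9) → (-0.125286, -0.000000). Real part: -0.125286

-0.125286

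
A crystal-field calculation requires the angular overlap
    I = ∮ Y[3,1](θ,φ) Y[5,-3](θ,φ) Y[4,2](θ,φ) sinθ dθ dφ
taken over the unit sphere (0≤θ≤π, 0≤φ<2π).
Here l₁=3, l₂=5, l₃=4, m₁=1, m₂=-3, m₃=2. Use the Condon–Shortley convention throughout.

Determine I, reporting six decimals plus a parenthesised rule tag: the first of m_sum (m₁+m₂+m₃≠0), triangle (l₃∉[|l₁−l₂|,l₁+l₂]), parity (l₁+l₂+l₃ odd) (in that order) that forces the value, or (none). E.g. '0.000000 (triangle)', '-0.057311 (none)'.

-0.144236 (none)

Rules hold: Σm=0, L=12 even, 2≤4≤8.
N = 7·11·9 = 693
Δ = 4!·2!·6!/13! = 1/180180
Racah Σ t=1..3: t=1:−1/576 t=2:+1/144 t=3:−1/576 = 1/288
⇒ 3j(3 5 4; 0 0 0)² = 20/1001, sgn +1
Racah Σ t=0..2: t=0:+1/2304 t=1:−1/720 t=2:+1/5760 = -1/1280
⇒ 3j(3 5 4; 1 -3 2)² = 27/1430, sgn -1
4πI² = N·(3j₀)²·(3jₘ)² = 486/1859
I = -1·√(0.261431/4π) = -0.14423595
No selection rule forces the value: the integral is nonzero (none).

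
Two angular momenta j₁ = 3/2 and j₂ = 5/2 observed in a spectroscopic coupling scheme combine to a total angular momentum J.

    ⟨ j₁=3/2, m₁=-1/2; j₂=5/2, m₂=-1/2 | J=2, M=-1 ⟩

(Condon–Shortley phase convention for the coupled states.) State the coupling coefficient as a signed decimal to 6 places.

j₁+j₂−J=2  J+j₁−j₂=1  J−j₁+j₂=3  j₁+j₂+J+1=7
(j₁±m₁, j₂±m₂, J±M) = (1,2,2,3,1,3)
P² = 12/7
sum k=1..2:
  [1] −1/2 = -1/2
  [2] +1/12 = 1/12
S = -5/12
C² = P²·S² = 25/84 ; C = -0.545545

-0.545545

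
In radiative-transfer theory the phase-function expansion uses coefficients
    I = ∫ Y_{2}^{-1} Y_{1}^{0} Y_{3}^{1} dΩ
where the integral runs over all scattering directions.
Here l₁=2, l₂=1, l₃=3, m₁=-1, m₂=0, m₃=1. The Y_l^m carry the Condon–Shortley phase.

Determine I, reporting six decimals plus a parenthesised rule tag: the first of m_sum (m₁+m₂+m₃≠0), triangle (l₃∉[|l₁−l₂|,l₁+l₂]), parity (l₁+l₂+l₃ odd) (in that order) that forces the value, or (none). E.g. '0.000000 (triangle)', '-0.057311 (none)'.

-0.233597 (none)

Checks pass: Σm=0; 6 even; l₃=3∈[1,3].
(2·2+1)(2·1+1)(2·3+1) = 105
Δ: 0! 4! 2! / 7! → 1/105
sum: t=0:+1/4 = 1/4
3j²(2 1 3; 0 0 0) = Δ·Π!·Σ² = 3/35  (sign -1)
sum: t=0:+1/6 = 1/6
3j²(2 1 3; -1 0 1) = Δ·Π!·Σ² = 8/105  (sign +1)
combine: 4πI² = 105·3/35·8/105 = 24/35
take √, sign -1: I = -0.23359668
No selection rule forces the value: the integral is nonzero (none).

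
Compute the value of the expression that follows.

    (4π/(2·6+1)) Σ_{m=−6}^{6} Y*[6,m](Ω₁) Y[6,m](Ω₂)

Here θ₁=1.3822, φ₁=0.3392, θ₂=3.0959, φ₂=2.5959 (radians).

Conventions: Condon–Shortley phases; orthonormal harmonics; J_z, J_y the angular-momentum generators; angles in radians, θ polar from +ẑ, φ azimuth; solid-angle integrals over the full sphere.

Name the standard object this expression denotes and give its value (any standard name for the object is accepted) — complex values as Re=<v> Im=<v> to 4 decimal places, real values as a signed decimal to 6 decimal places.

Legendre polynomial (addition theorem), -0.048329

This sum is the spherical-harmonic addition theorem: it equals the Legendre polynomial P_l(cos γ) of the angle γ between the two directions.
Expand P_6 via completeness: Σ_{m} conj(Y_{6,m}) at Ω₁ times Y_{6,m} at Ω₂ —
  m=-6: (-0.194346, 0.387958) × (-0.000000, -0.000000) = (0.000000, -0.000000)  (running Σ = (0.000000, -0.000000))
  m=-5: (-0.035826, 0.284647) × (-0.000000, 0.000000) = (-0.000000, -0.000000)  (running Σ = (-0.000000, -0.000000))
  m=-4: (-0.043264, -0.199076) × (-0.000009, 0.000013) = (0.000003, 0.000001)  (running Σ = (0.000003, 0.000001))
  m=-3: (-0.158922, -0.257359) × (-0.000033, 0.000494) = (0.000132, -0.000070)  (running Σ = (0.000135, -0.000069))
  m=-2: (0.099846, 0.080478) × (0.004984, 0.009586) = (-0.000274, 0.001358)  (running Σ = (-0.000139, 0.001289))
  m=-1: (0.285200, 0.100629) × (0.127339, 0.077320) = (0.028537, 0.034866)  (running Σ = (0.028398, 0.036155))
  m=0: (-0.107337, -0.000000) × (0.994930, 0.000000) = (-0.106793, -0.000000)  (running Σ = (-0.078395, 0.036155))
  m=1: (-0.285200, 0.100629) × (-0.127339, 0.077320) = (0.028537, -0.034866)  (running Σ = (-0.049858, 0.001289))
  m=2: (0.099846, -0.080478) × (0.004984, -0.009586) = (-0.000274, -0.001358)  (running Σ = (-0.050132, -0.000069))
  m=3: (0.158922, -0.257359) × (0.000033, 0.000494) = (0.000132, 0.000070)  (running Σ = (-0.050000, 0.000001))
  m=4: (-0.043264, 0.199076) × (-0.000009, -0.000013) = (0.000003, -0.000001)  (running Σ = (-0.049997, -0.000000))
  m=5: (0.035826, 0.284647) × (0.000000, 0.000000) = (-0.000000, 0.000000)  (running Σ = (-0.049997, -0.000000))
  m=6: (-0.194346, -0.387958) × (-0.000000, 0.000000) = (0.000000, 0.000000)  (running Σ = (-0.049997, 0.000000))
Σ over m = (-0.049997, 0.000000); ×(4π/13) → (-0.048329, 0.000000). Real part: -0.048329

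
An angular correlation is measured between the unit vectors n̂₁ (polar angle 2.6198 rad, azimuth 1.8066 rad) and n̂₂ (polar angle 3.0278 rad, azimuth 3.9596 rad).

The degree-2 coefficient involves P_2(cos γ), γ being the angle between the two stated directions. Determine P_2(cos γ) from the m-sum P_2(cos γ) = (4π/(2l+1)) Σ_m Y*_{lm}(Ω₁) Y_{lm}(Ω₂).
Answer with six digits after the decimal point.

0.533848

Summing Y*_{l m}(θ₁,φ₁)·Y_{l m}(θ₂,φ₂) over m ∈ [−2, 2]; prefactor 4π/(2·2+1) = 2.513274:
  [-2]  conj(Y_{2,-2})(Ω₁) = -0.085489-0.043599i ; Y_{2,-2}(Ω₂) = -0.000325-0.004970i ; Δ = -0.000189+0.000439i
  [-1]  conj(Y_{2,-1})(Ω₁) = +0.077989-0.324586i ; Y_{2,-1}(Ω₂) = +0.059585-0.063603i ; Δ = -0.015998-0.024301i
  [+0]  conj(Y_{2,0})(Ω₁) = +0.395718-0.000000i ; Y_{2,0}(Ω₂) = +0.618584+0.000000i ; Δ = +0.244785+0.000000i
  [+1]  conj(Y_{2,1})(Ω₁) = -0.077989-0.324586i ; Y_{2,1}(Ω₂) = -0.059585-0.063603i ; Δ = -0.015998+0.024301i
  [+2]  conj(Y_{2,2})(Ω₁) = -0.085489+0.043599i ; Y_{2,2}(Ω₂) = -0.000325+0.004970i ; Δ = -0.000189-0.000439i
Σ over m = +0.212412-0.000000i; ×(4π/5) → +0.533848-0.000000i. Real part: 0.533848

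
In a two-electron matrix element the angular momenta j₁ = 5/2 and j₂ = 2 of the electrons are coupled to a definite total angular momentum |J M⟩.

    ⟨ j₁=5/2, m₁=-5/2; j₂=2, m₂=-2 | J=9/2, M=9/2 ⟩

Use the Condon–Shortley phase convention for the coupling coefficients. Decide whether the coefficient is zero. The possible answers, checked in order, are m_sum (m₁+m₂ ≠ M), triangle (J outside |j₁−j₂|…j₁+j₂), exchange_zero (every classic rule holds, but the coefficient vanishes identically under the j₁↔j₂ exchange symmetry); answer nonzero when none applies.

m_sum

m-sum: m₁+m₂ = -5/2+(-2) = -9/2, M = 9/2  ✗ ⇒ coefficient is 0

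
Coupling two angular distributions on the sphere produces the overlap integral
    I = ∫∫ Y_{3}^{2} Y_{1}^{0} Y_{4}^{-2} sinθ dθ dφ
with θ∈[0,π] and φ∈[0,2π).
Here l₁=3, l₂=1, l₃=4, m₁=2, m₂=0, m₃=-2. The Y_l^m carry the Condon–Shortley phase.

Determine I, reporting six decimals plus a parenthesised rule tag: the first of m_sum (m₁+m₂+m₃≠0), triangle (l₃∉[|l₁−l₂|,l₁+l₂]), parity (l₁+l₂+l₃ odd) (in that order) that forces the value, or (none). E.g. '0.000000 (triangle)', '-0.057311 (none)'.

Rules hold: Σm=0, L=8 even, 2≤4≤4.
N = 7·3·9 = 189
Δ = 0!·6!·2!/9! = 1/252
Racah Σ t=0..0: t=0:+1/36 = 1/36
⇒ 3j(3 1 4; 0 0 0)² = 4/63, sgn +1
Racah Σ t=0..0: t=0:+1/120 = 1/120
⇒ 3j(3 1 4; 2 0 -2)² = 1/21, sgn +1
4πI² = N·(3j₀)²·(3jₘ)² = 4/7
I = +1·√(0.571429/4π) = 0.21324362
No selection rule forces the value: the integral is nonzero (none).

0.213244 (none)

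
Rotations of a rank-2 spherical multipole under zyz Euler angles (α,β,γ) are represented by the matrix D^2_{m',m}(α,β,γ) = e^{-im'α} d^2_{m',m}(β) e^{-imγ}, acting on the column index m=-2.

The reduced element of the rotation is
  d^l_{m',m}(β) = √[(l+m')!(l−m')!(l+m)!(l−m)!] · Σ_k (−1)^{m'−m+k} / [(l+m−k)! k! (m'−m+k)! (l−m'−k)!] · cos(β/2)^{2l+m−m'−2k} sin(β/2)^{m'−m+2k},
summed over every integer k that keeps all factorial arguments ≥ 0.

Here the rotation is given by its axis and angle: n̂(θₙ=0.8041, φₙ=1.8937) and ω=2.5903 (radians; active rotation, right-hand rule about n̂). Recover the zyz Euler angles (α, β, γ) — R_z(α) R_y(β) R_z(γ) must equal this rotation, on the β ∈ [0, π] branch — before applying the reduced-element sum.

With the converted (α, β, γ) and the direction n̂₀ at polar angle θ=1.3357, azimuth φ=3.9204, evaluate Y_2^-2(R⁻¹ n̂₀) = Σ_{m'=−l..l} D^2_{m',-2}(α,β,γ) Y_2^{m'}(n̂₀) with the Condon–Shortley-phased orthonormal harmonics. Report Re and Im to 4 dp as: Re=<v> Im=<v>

Re=-0.1088 Im=-0.1533

Axis–angle → zyz. n̂ = (sinθₙcosφₙ, sinθₙsinφₙ, cosθₙ) = (-0.228537, +0.682985, +0.693760), ω = 2.5903.
R = I cosω + sinω [n̂]ₓ + (1−cosω) n̂n̂ᵀ gives
  R = [-0.755128, -0.652434, +0.064130; +0.074334, +0.011980, +0.997161; -0.651350, +0.757751, +0.039451]
β = atan2(√(R₁₃²+R₂₃²), R₃₃) = 1.531335; α = atan2(R₂₃, R₁₃) mod 2π = 1.506573; γ = atan2(R₃₂, −R₃₁) mod 2π = 0.860765
Need the full column D^2_{m',-2} for m'=−2..2 at α=1.5066, β=1.5313, γ=0.8608.
cos(β/2)=0.720920, sin(β/2)=0.693018
d^2_{-2,-2}: single k=0 term ⇒ +0.270115;  D = +0.006019-0.270048i
d^2_{-1,-2}: single k=0 term ⇒ -0.519321;  D = +0.517379+0.044871i
d^2_{0,-2}: single k=0 term ⇒ +0.611419;  D = -0.091813+0.604487i
d^2_{1,-2}: single k=0 term ⇒ -0.479901;  D = -0.468856-0.102366i
d^2_{2,-2}: single k=0 term ⇒ +0.230664;  D = +0.063564-0.221733i
Y_2^{m'}(θ=1.3357,φ=3.9204) and Σ D·Y over m':
  (+0.0060-0.2700i)·(+0.0048-0.3653i)  (+0.5174+0.0449i)·(-0.1246+0.1229i)  (-0.0918+0.6045i)·(-0.2641+0.0000i)  (-0.4689-0.1024i)·(+0.1246+0.1229i)  (+0.0636-0.2217i)·(+0.0048+0.3653i)
Y_2^-2(R⁻¹ n̂) = -0.108848-0.153339i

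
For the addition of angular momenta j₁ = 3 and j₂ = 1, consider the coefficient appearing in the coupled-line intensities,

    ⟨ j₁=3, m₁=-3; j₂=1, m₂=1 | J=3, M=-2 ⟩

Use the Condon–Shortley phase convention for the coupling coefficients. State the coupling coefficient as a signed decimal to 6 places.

-0.500000

triangle: 1!·5!·1!/8! = 120/40320
(j±m)!: 0!·6!·2!·0!·1!·5! = 172800
prefactor² = (2J+1)·Δ·N² = 3600
  k=1: −1/(1!·0!·5!·1!·0!·0!) = -1/120
Σ = -1/120  ⇒  CG² = 3600·(-1/120)² = 1/4
CG = −√(1/4) = -0.500000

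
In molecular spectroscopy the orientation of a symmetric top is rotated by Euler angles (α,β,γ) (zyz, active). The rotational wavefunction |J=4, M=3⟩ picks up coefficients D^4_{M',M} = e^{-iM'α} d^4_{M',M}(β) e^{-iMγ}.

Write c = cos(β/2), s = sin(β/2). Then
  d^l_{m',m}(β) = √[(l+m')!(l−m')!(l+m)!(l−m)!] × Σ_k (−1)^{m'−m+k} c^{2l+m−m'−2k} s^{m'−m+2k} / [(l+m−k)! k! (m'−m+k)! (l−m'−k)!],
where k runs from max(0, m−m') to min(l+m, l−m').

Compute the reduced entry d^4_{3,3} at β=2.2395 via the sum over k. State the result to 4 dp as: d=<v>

d^4_{3,3}(β=2.2395) via the finite sum:
c=cos(2.239500/2)=0.435907, s=sin(2.239500/2)=0.899991; N=√[5040·1·5040·1]=5040.000000
Admissible k: 0..1 (factorial args all ≥0)
  k=0: (−1)^0·5040.0000/(5040)·0.4359^8·0.9000^0 = +0.001304
  k=1: (−1)^1·5040.0000/(720)·0.4359^6·0.9000^2 = -0.038899
d^4_{3,3}(2.2395) = +0.001304 -0.038899 = -0.037596

d=-0.0376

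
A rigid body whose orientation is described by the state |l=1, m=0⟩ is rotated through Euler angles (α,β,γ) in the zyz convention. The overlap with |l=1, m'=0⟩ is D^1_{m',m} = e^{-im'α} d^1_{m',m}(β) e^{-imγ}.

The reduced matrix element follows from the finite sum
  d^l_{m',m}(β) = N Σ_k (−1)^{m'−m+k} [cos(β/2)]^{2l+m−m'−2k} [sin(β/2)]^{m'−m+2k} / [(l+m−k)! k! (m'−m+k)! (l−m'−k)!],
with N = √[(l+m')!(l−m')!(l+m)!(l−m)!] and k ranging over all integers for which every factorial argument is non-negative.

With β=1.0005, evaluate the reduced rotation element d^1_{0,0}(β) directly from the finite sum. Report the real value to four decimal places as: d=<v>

d=0.5399

d^1_{0,0}(β=1.0005) via the finite sum:
Half-angle: c=0.877463, s=0.479645. N=√(1·1·1·1)=1.000000
k∈{0,1} keeps every argument non-negative
  k=0: (−1)^0·1.0000/(1)·0.8775^2·0.4796^0 = +0.769941
  k=1: (−1)^1·1.0000/(1)·0.8775^0·0.4796^2 = -0.230059
d^1_{0,0}(1.0005) = +0.769941 -0.230059 = +0.539882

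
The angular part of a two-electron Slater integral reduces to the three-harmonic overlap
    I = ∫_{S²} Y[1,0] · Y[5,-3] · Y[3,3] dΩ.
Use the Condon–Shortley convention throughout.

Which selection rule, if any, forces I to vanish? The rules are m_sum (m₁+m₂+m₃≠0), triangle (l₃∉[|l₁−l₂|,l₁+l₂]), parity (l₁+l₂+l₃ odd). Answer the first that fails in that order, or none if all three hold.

azimuthal sum: 0 − 3 + 3 = 0  ✓
l₃ must lie in [4,6]; have l₃=3  ✗
L = 1 + 5 + 3 = 9 (odd)

triangle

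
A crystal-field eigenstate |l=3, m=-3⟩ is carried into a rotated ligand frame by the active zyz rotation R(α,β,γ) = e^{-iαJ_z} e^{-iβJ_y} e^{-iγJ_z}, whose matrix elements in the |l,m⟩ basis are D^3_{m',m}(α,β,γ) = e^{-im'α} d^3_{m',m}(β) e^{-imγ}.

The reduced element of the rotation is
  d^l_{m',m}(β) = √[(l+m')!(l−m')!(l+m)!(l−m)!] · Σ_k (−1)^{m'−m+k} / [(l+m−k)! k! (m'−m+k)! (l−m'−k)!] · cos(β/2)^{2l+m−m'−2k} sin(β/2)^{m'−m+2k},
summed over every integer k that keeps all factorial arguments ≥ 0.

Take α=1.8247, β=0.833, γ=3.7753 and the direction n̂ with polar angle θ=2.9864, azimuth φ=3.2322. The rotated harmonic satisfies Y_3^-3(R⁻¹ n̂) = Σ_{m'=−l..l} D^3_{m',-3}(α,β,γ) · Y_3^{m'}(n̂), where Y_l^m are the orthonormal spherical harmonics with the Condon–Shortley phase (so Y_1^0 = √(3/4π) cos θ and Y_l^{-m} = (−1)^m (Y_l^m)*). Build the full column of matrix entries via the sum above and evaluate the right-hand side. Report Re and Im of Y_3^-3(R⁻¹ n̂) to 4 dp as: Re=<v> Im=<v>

Re=-0.0501 Im=-0.1787

Need the full column D^3_{m',-3} for m'=−3..3 at α=1.8247, β=0.8330, γ=3.7753.
cos(β/2)=0.914511, sin(β/2)=0.404562
d^3_{-3,-3}: single k=0 term ⇒ +0.584968;  D = -0.269482-0.519198i
d^3_{-2,-3}: single k=0 term ⇒ -0.633876;  D = +0.471221-0.423969i
d^3_{-1,-3}: single k=0 term ⇒ +0.443375;  D = +0.369835+0.244546i
d^3_{0,-3}: single k=0 term ⇒ -0.226484;  D = -0.073460+0.214239i
d^3_{1,-3}: single k=0 term ⇒ +0.086769;  D = -0.086516-0.006625i
d^3_{2,-3}: single k=0 term ⇒ -0.024277;  D = -0.004286-0.023895i
d^3_{3,-3}: single k=0 term ⇒ +0.004384;  D = +0.003983-0.001833i
Y_3^{m'}(θ=2.9864,φ=3.2322) and Σ D·Y over m':
  (-0.2695-0.5192i)·(-0.0015+0.0004i)  (+0.4712-0.4240i)·(-0.0237+0.0043i)  (+0.3698+0.2445i)·(-0.1931+0.0175i)  (-0.0735+0.2142i)·(-0.6933+0.0000i)  (-0.0865-0.0066i)·(+0.1931+0.0175i)  (-0.0043-0.0239i)·(-0.0237-0.0043i)  (+0.0040-0.0018i)·(+0.0015+0.0004i)
Y_3^-3(R⁻¹ n̂) = -0.050060-0.178708i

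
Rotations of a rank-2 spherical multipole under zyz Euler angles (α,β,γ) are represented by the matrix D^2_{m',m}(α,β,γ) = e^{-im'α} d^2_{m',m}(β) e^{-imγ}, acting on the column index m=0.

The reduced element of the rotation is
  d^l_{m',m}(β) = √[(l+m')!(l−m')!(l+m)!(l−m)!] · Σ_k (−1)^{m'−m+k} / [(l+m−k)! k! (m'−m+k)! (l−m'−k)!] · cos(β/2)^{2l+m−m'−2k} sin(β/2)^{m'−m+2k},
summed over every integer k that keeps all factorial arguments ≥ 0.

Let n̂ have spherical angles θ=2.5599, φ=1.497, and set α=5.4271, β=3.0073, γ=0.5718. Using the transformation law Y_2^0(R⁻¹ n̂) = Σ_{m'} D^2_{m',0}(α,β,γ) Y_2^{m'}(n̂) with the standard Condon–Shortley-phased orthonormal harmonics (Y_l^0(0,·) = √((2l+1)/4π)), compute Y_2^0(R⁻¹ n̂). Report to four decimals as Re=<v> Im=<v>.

Need the full column D^2_{m',0} for m'=−2..2 at α=5.4271, β=3.0073, γ=0.5718.
cos(β/2)=0.067096, sin(β/2)=0.997747
d^2_{-2,0}: single k=2 term ⇒ +0.010978;  D = -0.001547-0.010868i
d^2_{-1,0}: k∈[1..2] ⇒ +0.000738 -0.163242 = -0.162504;  D = -0.106505+0.122736i
d^2_{0,0}: k∈[0..2] ⇒ +0.000020 -0.017926 +0.991017 = +0.973110;  D = +0.973110+0.000000i
d^2_{1,0}: k∈[0..1] ⇒ -0.000738 +0.163242 = +0.162504;  D = +0.106505+0.122736i
d^2_{2,0}: single k=0 term ⇒ +0.010978;  D = -0.001547+0.010868i
Y_2^{m'}(θ=2.5599,φ=1.497) and Σ D·Y over m':
  (-0.0015-0.0109i)·(-0.1153-0.0171i)  (-0.1065+0.1227i)·(-0.0261+0.3537i)  (+0.9731+0.0000i)·(+0.3451+0.0000i)  (+0.1065+0.1227i)·(+0.0261+0.3537i)  (-0.0015+0.0109i)·(-0.1153+0.0171i)
Y_2^0(R⁻¹ n̂) = +0.254600+0.000000i

Re=0.2546 Im=0.0000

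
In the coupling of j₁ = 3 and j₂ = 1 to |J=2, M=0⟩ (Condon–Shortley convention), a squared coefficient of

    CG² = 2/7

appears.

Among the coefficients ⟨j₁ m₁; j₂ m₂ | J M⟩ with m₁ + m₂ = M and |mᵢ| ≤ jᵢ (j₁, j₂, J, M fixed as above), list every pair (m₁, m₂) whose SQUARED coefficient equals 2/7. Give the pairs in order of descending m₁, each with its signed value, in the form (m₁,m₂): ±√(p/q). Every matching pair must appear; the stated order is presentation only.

Admissible pairs with m₁+m₂ = M = 0: (-1,1), (0,0), (1,-1)
  (m₁,m₂)=(1,-1): CG² = 2/7, CG = +√(2/7)   ← matches the target
  (m₁,m₂)=(0,0): CG² = 3/7, CG = −√(3/7)
  (m₁,m₂)=(-1,1): CG² = 2/7, CG = +√(2/7)   ← matches the target
Pairs with CG² = 2/7: (1,-1): +√(2/7); (-1,1): +√(2/7)

(1,-1): +√(2/7); (-1,1): +√(2/7)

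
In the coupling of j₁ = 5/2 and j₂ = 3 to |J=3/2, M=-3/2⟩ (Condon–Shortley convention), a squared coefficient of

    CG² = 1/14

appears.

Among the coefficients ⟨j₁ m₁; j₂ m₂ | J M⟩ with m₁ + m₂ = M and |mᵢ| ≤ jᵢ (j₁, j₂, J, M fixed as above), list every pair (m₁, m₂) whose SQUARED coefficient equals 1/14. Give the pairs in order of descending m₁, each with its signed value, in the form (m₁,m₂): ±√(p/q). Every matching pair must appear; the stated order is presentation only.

(-5/2,1): +√(1/14)

Admissible pairs with m₁+m₂ = M = -3/2: (-5/2,1), (-3/2,0), (-1/2,-1), (1/2,-2), (3/2,-3)
  (m₁,m₂)=(3/2,-3): CG² = 3/14, CG = +√(3/14)
  (m₁,m₂)=(1/2,-2): CG² = 2/7, CG = −√(2/7)
  (m₁,m₂)=(-1/2,-1): CG² = 9/35, CG = +√(9/35)
  (m₁,m₂)=(-3/2,0): CG² = 6/35, CG = −√(6/35)
  (m₁,m₂)=(-5/2,1): CG² = 1/14, CG = +√(1/14)   ← matches the target
Pairs with CG² = 1/14: (-5/2,1): +√(1/14)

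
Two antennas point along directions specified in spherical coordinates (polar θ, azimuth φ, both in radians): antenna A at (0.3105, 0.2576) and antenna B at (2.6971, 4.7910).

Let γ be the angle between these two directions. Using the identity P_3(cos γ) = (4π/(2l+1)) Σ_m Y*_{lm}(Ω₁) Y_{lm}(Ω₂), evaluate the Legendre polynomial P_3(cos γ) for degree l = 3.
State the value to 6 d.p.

Summing Y*_{l m}(θ₁,φ₁)·Y_{l m}(θ₂,φ₂) over m ∈ [−3, 3]; prefactor 4π/(2·3+1) = 1.795196:
  [-3]  conj(Y_{3,-3})(Ω₁) = (0.008520, 0.008308) ; Y_{3,-3}(Ω₂) = (-0.007751, -0.032254) ; Δ = (0.000202, -0.000339)
  [-2]  conj(Y_{3,-2})(Ω₁) = (0.079050, 0.044759) ; Y_{3,-2}(Ω₂) = (0.168499, -0.026712) ; Δ = (0.014515, 0.005430)
  [-1]  conj(Y_{3,-1})(Ω₁) = (0.337371, 0.088881) ; Y_{3,-1}(Ω₂) = (0.033563, 0.426075) ; Δ = (-0.026547, 0.146728)
  [+0]  conj(Y_{3,0})(Ω₁) = (0.544809, -0.000000) ; Y_{3,0}(Ω₂) = (-0.362352, 0.000000) ; Δ = (-0.197412, 0.000000)
  [+1]  conj(Y_{3,1})(Ω₁) = (-0.337371, 0.088881) ; Y_{3,1}(Ω₂) = (-0.033563, 0.426075) ; Δ = (-0.026547, -0.146728)
  [+2]  conj(Y_{3,2})(Ω₁) = (0.079050, -0.044759) ; Y_{3,2}(Ω₂) = (0.168499, 0.026712) ; Δ = (0.014515, -0.005430)
  [+3]  conj(Y_{3,3})(Ω₁) = (-0.008520, 0.008308) ; Y_{3,3}(Ω₂) = (0.007751, -0.032254) ; Δ = (0.000202, 0.000339)
Accumulated sum (-0.221071, 0.000000); after 4π/(2l+1) scaling, (-0.396866, 0.000000) ⇒ P_3 = -0.396866

-0.396866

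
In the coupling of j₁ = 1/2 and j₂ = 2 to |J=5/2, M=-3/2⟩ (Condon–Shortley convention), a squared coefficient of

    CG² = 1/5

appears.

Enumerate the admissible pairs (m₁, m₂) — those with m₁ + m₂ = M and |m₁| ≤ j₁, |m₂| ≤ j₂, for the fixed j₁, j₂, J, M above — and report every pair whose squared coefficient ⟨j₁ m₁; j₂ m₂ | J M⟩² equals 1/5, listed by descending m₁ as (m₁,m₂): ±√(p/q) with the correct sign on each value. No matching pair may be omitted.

(1/2,-2): +√(1/5)

Admissible pairs with m₁+m₂ = M = -3/2: (-1/2,-1), (1/2,-2)
  (m₁,m₂)=(1/2,-2): CG² = 1/5, CG = +√(1/5)   ← matches the target
  (m₁,m₂)=(-1/2,-1): CG² = 4/5, CG = +√(4/5)
Pairs with CG² = 1/5: (1/2,-2): +√(1/5)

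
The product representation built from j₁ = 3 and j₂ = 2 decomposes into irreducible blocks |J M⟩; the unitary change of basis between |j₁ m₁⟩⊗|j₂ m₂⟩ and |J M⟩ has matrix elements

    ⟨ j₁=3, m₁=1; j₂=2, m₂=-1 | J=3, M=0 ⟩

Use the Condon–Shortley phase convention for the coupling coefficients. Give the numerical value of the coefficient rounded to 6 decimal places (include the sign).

triangle: 2!×4!×2!/9! = 96/362880
(j±m)!: 4!×2!×1!×3!×3!×3! = 10368
prefactor² = (2J+1)×Δ×N² = 96/5
  k=0: +1/(0!×2!×2!×1!×2!×1!) = 1/8
  k=1: −1/(1!×1!×1!×0!×3!×2!) = -1/12
Σ = 1/24  ⇒  CG² = 96/5×(1/24)² = 1/30
CG = +√(1/30) = +0.182574

+√(1/30) = +0.182574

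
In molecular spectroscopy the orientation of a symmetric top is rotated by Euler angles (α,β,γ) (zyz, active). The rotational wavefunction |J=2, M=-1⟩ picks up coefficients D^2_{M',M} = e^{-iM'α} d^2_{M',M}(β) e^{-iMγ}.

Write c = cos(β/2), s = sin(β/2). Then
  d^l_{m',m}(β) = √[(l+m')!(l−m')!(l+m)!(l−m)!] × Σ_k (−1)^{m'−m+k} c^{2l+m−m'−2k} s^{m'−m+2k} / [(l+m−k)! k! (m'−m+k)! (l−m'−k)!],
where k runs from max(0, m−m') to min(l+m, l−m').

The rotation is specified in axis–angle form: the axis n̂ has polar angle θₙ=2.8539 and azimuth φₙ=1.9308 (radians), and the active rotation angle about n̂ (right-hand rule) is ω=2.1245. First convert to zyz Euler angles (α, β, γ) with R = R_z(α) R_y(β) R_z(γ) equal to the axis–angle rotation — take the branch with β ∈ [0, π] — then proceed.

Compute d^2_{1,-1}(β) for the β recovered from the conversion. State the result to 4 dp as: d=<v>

d=0.1692

Axis–angle → zyz. n̂ = (sinθₙcosφₙ, sinθₙsinφₙ, cosθₙ) = (-0.099955, +0.265551, -0.958901), ω = 2.1245.
R = I cosω + sinω [n̂]ₓ + (1−cosω) n̂n̂ᵀ gives
  R = [-0.510596, +0.775124, +0.372121; -0.856126, -0.418243, -0.303516; -0.079626, -0.473557, +0.877157]
β = atan2(√(R₁₃²+R₂₃²), R₃₃) = 0.500888; α = atan2(R₂₃, R₁₃) mod 2π = 5.598982; γ = atan2(R₃₂, −R₃₁) mod 2π = 4.878974
d^2_{1,-1}(β=0.5009) via the finite sum:
c=cos(0.500888/2)=0.968803, s=sin(0.500888/2)=0.247834; N=√[6·1·1·6]=6.000000
Admissible k: 0..1 (factorial args all ≥0)
  k=0: (−1)^2·6.0000/(2)·0.9688^2·0.2478^2 = +0.172947
  k=1: (−1)^3·6.0000/(6)·0.9688^0·0.2478^4 = -0.003773
d^2_{1,-1}(0.5009) = +0.172947 -0.003773 = +0.169175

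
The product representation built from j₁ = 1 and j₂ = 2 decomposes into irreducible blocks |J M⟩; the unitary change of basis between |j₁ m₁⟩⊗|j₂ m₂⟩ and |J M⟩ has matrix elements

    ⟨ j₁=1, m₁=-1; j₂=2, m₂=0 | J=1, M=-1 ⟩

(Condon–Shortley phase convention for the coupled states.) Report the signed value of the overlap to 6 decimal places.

triangle: 2!·0!·2!/5! = 4/120
(j±m)!: 0!·2!·2!·2!·0!·2! = 16
prefactor² = (2J+1)·Δ·N² = 8/5
  k=2: +1/(2!·0!·0!·0!·0!·2!) = 1/4
Σ = 1/4  ⇒  CG² = 8/5·(1/4)² = 1/10
CG = +√(1/10) = +0.316228

+√(1/10) ≈ +0.316228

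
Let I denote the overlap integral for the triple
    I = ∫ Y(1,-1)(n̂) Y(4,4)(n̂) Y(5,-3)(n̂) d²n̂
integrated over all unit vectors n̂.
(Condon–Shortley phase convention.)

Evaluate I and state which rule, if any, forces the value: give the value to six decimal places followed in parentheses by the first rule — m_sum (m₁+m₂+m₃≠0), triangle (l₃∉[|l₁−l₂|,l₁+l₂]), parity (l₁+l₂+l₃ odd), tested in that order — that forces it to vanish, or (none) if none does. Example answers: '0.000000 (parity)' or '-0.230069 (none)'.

m-sum 0 ✓  L=10 even ✓  3≤5≤5 ✓
Π(2lᵢ+1) = 3×9×11 = 297
triangle coeff Δ(1,4,5) = 1/495
Σ_t [0,0]: t=0:+1/576 = 1/576
(3j)²=5/99 [(1 4 5; 0 0 0)], sign=-1
Σ_t [0,0]: t=0:+1/80640 = 1/80640
(3j)²=1/495 [(1 4 5; -1 4 -3)], sign=+1
⇒ 4πI² = 1/33
I = (-1)√(1/33/(4π)) = -0.04910640
No selection rule forces the value: the integral is nonzero (none).

-0.049106 (none)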